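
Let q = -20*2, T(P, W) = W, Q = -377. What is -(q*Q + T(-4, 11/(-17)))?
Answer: -256349/17 ≈ -15079.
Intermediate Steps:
q = -40
-(q*Q + T(-4, 11/(-17))) = -(-40*(-377) + 11/(-17)) = -(15080 + 11*(-1/17)) = -(15080 - 11/17) = -1*256349/17 = -256349/17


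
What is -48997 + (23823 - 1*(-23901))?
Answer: -1273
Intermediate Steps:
-48997 + (23823 - 1*(-23901)) = -48997 + (23823 + 23901) = -48997 + 47724 = -1273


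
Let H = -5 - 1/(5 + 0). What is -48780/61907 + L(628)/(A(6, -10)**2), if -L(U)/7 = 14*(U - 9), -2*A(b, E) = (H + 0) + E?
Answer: -46977749585/44696854 ≈ -1051.0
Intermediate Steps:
H = -26/5 (H = -5 - 1/5 = -26/5 ≈ -5.2000)
A(b, E) = 13/5 - E/2 (A(b, E) = -((-26/5 + 0) + E)/2 = -(-26/5 + E)/2 = 13/5 - E/2)
L(U) = 882 - 98*U (L(U) = -98*(U - 9) = -98*(-9 + U) = -7*(-126 + 14*U) = 882 - 98*U)
-48780/61907 + L(628)/(A(6, -10)**2) = -48780/61907 + (882 - 98*628)/((13/5 - 1/2*(-10))**2) = -48780*1/61907 + (882 - 61544)/((13/5 + 5)**2) = -48780/61907 - 60662/((38/5)**2) = -48780/61907 - 60662/1444/25 = -48780/61907 - 60662*25/1444 = -48780/61907 - 758275/722 = -46977749585/44696854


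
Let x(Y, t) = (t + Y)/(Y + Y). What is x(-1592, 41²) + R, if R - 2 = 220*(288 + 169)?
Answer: 320125639/3184 ≈ 1.0054e+5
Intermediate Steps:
R = 100542 (R = 2 + 220*(288 + 169) = 2 + 220*457 = 2 + 100540 = 100542)
x(Y, t) = (Y + t)/(2*Y) (x(Y, t) = (Y + t)/((2*Y)) = (Y + t)*(1/(2*Y)) = (Y + t)/(2*Y))
x(-1592, 41²) + R = (½)*(-1592 + 41²)/(-1592) + 100542 = (½)*(-1/1592)*(-1592 + 1681) + 100542 = (½)*(-1/1592)*89 + 100542 = -89/3184 + 100542 = 320125639/3184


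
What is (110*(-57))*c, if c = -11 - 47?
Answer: 363660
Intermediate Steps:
c = -58
(110*(-57))*c = (110*(-57))*(-58) = -6270*(-58) = 363660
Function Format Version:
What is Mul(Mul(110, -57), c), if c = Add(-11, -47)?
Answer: 363660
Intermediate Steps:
c = -58
Mul(Mul(110, -57), c) = Mul(Mul(110, -57), -58) = Mul(-6270, -58) = 363660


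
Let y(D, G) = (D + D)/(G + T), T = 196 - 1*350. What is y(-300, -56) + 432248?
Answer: 3025756/7 ≈ 4.3225e+5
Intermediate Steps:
T = -154 (T = 196 - 350 = -154)
y(D, G) = 2*D/(-154 + G) (y(D, G) = (D + D)/(G - 154) = (2*D)/(-154 + G) = 2*D/(-154 + G))
y(-300, -56) + 432248 = 2*(-300)/(-154 - 56) + 432248 = 2*(-300)/(-210) + 432248 = 2*(-300)*(-1/210) + 432248 = 20/7 + 432248 = 3025756/7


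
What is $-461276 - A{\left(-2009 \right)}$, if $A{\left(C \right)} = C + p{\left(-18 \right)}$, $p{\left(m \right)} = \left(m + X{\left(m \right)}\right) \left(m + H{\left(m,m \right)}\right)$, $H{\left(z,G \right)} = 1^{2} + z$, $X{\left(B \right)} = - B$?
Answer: $-459267$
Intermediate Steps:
$H{\left(z,G \right)} = 1 + z$
$p{\left(m \right)} = 0$ ($p{\left(m \right)} = \left(m - m\right) \left(m + \left(1 + m\right)\right) = 0 \left(1 + 2 m\right) = 0$)
$A{\left(C \right)} = C$ ($A{\left(C \right)} = C + 0 = C$)
$-461276 - A{\left(-2009 \right)} = -461276 - -2009 = -461276 + 2009 = -459267$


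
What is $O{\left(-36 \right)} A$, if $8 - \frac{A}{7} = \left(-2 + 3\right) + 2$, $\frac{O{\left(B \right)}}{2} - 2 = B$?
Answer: $-2380$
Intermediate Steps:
$O{\left(B \right)} = 4 + 2 B$
$A = 35$ ($A = 56 - 7 \left(\left(-2 + 3\right) + 2\right) = 56 - 7 \left(1 + 2\right) = 56 - 21 = 35$)
$O{\left(-36 \right)} A = \left(4 + 2 \left(-36\right)\right) 35 = \left(4 - 72\right) 35 = \left(-68\right) 35 = -2380$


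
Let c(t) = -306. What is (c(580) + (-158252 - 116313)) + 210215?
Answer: -64656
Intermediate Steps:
(c(580) + (-158252 - 116313)) + 210215 = (-306 + (-158252 - 116313)) + 210215 = (-306 - 274565) + 210215 = -274871 + 210215 = -64656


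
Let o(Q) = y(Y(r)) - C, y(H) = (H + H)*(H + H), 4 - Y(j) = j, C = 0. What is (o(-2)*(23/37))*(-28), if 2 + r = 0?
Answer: -92736/37 ≈ -2506.4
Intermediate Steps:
r = -2 (r = -2 + 0 = -2)
Y(j) = 4 - j
y(H) = 4*H**2 (y(H) = (2*H)*(2*H) = 4*H**2)
o(Q) = 144 (o(Q) = 4*(4 - 1*(-2))**2 - 1*0 = 4*(4 + 2)**2 + 0 = 4*6**2 + 0 = 4*36 + 0 = 144 + 0 = 144)
(o(-2)*(23/37))*(-28) = (144*(23/37))*(-28) = (3312/37)*(-28) = -92736/37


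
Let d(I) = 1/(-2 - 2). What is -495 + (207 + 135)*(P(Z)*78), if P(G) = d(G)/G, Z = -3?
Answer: 1728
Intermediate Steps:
d(I) = -¼ (d(I) = 1/(-4) = -¼)
P(G) = -1/(4*G)
-495 + (207 + 135)*(P(Z)*78) = -495 + (207 + 135)*(-¼/(-3)*78) = -495 + 342*(-¼*(-⅓)*78) = -495 + 342*((1/12)*78) = -495 + 342*(13/2) = -495 + 2223 = 1728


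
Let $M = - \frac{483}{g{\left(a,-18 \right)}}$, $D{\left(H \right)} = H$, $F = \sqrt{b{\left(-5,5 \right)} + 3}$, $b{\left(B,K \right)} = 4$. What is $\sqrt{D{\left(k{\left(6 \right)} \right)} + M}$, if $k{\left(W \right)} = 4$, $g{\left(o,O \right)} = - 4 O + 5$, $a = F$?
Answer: $\frac{5 i \sqrt{11}}{11} \approx 1.5076 i$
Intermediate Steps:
$F = \sqrt{7}$ ($F = \sqrt{4 + 3} = \sqrt{7} \approx 2.6458$)
$a = \sqrt{7} \approx 2.6458$
$g{\left(o,O \right)} = 5 - 4 O$
$M = - \frac{69}{11}$ ($M = - \frac{483}{5 - -72} = - \frac{483}{5 + 72} = - \frac{483}{77} = \left(-483\right) \frac{1}{77} = - \frac{69}{11} \approx -6.2727$)
$\sqrt{D{\left(k{\left(6 \right)} \right)} + M} = \sqrt{4 - \frac{69}{11}} = \sqrt{- \frac{25}{11}} = \frac{5 i \sqrt{11}}{11}$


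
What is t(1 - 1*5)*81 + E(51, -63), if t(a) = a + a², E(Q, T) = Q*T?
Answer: -2241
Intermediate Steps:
t(1 - 1*5)*81 + E(51, -63) = ((1 - 1*5)*(1 + (1 - 1*5)))*81 + 51*(-63) = ((1 - 5)*(1 + (1 - 5)))*81 - 3213 = -4*(1 - 4)*81 - 3213 = -4*(-3)*81 - 3213 = 12*81 - 3213 = 972 - 3213 = -2241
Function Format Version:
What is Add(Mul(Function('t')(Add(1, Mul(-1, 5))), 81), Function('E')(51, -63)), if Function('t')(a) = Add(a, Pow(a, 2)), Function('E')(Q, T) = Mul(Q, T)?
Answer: -2241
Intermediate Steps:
Add(Mul(Function('t')(Add(1, Mul(-1, 5))), 81), Function('E')(51, -63)) = Add(Mul(Mul(Add(1, Mul(-1, 5)), Add(1, Add(1, Mul(-1, 5)))), 81), Mul(51, -63)) = Add(Mul(Mul(Add(1, -5), Add(1, Add(1, -5))), 81), -3213) = Add(Mul(Mul(-4, Add(1, -4)), 81), -3213) = Add(Mul(Mul(-4, -3), 81), -3213) = Add(Mul(12, 81), -3213) = Add(972, -3213) = -2241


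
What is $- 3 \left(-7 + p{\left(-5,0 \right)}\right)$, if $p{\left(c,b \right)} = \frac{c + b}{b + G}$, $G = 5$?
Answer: $24$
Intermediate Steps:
$p{\left(c,b \right)} = \frac{b + c}{5 + b}$ ($p{\left(c,b \right)} = \frac{c + b}{b + 5} = \frac{b + c}{5 + b}$)
$- 3 \left(-7 + p{\left(-5,0 \right)}\right) = - 3 \left(-7 + \frac{0 - 5}{5 + 0}\right) = - 3 \left(-7 + \frac{1}{5} \left(-5\right)\right) = - 3 \left(-7 - 1\right) = \left(-3\right) \left(-8\right) = 24$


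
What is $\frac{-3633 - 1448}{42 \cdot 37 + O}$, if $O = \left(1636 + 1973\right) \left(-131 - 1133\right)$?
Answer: $\frac{5081}{4560222} \approx 0.0011142$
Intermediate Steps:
$O = -4561776$ ($O = 3609 \left(-1264\right) = -4561776$)
$\frac{-3633 - 1448}{42 \cdot 37 + O} = \frac{-3633 - 1448}{42 \cdot 37 - 4561776} = - \frac{5081}{1554 - 4561776} = - \frac{5081}{-4560222} = \left(-5081\right) \left(- \frac{1}{4560222}\right) = \frac{5081}{4560222}$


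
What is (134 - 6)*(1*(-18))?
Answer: -2304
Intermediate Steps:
(134 - 6)*(1*(-18)) = 128*(-18) = -2304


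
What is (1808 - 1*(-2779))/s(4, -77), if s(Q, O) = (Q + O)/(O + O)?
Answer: 706398/73 ≈ 9676.7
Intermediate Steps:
s(Q, O) = (O + Q)/(2*O) (s(Q, O) = (O + Q)/((2*O)) = (O + Q)*(1/(2*O)) = (O + Q)/(2*O))
(1808 - 1*(-2779))/s(4, -77) = (1808 - 1*(-2779))/(((½)*(-77 + 4)/(-77))) = (1808 + 2779)/(((½)*(-1/77)*(-73))) = 4587/(73/154) = 4587*(154/73) = 706398/73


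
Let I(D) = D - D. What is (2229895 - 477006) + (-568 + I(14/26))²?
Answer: 2075513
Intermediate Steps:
I(D) = 0
(2229895 - 477006) + (-568 + I(14/26))² = (2229895 - 477006) + (-568 + 0)² = 1752889 + (-568)² = 1752889 + 322624 = 2075513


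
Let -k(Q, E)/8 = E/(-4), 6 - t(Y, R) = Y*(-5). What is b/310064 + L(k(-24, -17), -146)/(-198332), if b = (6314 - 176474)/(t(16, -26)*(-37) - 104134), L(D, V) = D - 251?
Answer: 12392023720/8593051082451 ≈ 0.0014421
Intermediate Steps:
t(Y, R) = 6 + 5*Y (t(Y, R) = 6 - Y*(-5) = 6 - (-5)*Y = 6 + 5*Y)
k(Q, E) = 2*E (k(Q, E) = -8*E/(-4) = -8*E*(-1)/4 = -(-2)*E = 2*E)
L(D, V) = -251 + D
b = 14180/8943 (b = (6314 - 176474)/((6 + 5*16)*(-37) - 104134) = -170160/((6 + 80)*(-37) - 104134) = -170160/(86*(-37) - 104134) = -170160/(-3182 - 104134) = -170160/(-107316) = -170160*(-1/107316) = 14180/8943 ≈ 1.5856)
b/310064 + L(k(-24, -17), -146)/(-198332) = (14180/8943)/310064 + (-251 + 2*(-17))/(-198332) = (14180/8943)*(1/310064) + (-251 - 34)*(-1/198332) = 3545/693225588 - 285*(-1/198332) = 3545/693225588 + 285/198332 = 12392023720/8593051082451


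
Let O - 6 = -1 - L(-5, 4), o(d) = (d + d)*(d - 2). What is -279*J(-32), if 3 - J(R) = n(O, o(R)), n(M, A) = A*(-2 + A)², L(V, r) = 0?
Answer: 2869341063867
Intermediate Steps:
o(d) = 2*d*(-2 + d) (o(d) = (2*d)*(-2 + d) = 2*d*(-2 + d))
O = 5 (O = 6 + (-1 - 1*0) = 6 + (-1 + 0) = 6 - 1 = 5)
J(R) = 3 - 2*R*(-2 + 2*R*(-2 + R))²*(-2 + R) (J(R) = 3 - 2*R*(-2 + R)*(-2 + 2*R*(-2 + R))² = 3 - 2*R*(-2 + 2*R*(-2 + R))²*(-2 + R))
-279*J(-32) = -279*(3 - 8*(-32)*(-1 - 32*(-2 - 32))²*(-2 - 32)) = -279*(3 - 8*(-32)*(-1 - 32*(-34))²*(-34)) = -279*(3 - 8*(-32)*(-1 + 1088)²*(-34)) = -279*(3 - 8*(-32)*1087²*(-34)) = -279*(3 - 8*(-32)*1181569*(-34)) = -279*(3 - 10284376576) = -279*(-10284376573) = 2869341063867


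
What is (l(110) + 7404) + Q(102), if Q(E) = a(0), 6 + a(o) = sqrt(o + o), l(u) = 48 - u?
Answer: 7336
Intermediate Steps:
a(o) = -6 + sqrt(2)*sqrt(o) (a(o) = -6 + sqrt(o + o) = -6 + sqrt(2*o) = -6 + sqrt(2)*sqrt(o))
Q(E) = -6 (Q(E) = -6 + sqrt(2)*sqrt(0) = -6 + sqrt(2)*0 = -6 + 0 = -6)
(l(110) + 7404) + Q(102) = ((48 - 1*110) + 7404) - 6 = ((48 - 110) + 7404) - 6 = (-62 + 7404) - 6 = 7342 - 6 = 7336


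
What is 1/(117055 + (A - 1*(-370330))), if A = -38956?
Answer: 1/448429 ≈ 2.2300e-6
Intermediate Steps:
1/(117055 + (A - 1*(-370330))) = 1/(117055 + (-38956 - 1*(-370330))) = 1/(117055 + (-38956 + 370330)) = 1/(117055 + 331374) = 1/448429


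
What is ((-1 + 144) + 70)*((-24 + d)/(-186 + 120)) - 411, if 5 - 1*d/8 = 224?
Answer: 58527/11 ≈ 5320.6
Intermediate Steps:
d = -1752 (d = 40 - 8*224 = 40 - 1792 = -1752)
((-1 + 144) + 70)*((-24 + d)/(-186 + 120)) - 411 = ((-1 + 144) + 70)*((-24 - 1752)/(-186 + 120)) - 411 = (143 + 70)*(-1776/(-66)) - 411 = 213*(-1776*(-1/66)) - 411 = 213*(296/11) - 411 = 63048/11 - 411 = 58527/11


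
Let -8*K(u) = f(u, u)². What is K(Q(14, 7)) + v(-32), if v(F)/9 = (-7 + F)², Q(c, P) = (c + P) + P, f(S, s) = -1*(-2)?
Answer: 27377/2 ≈ 13689.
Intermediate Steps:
f(S, s) = 2
Q(c, P) = c + 2*P (Q(c, P) = (P + c) + P = c + 2*P)
v(F) = 9*(-7 + F)²
K(u) = -½ (K(u) = -⅛*2² = -⅛*4 = -½)
K(Q(14, 7)) + v(-32) = -½ + 9*(-7 - 32)² = -½ + 9*(-39)² = -½ + 9*1521 = -½ + 13689 = 27377/2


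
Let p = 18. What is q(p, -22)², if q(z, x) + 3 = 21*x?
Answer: 216225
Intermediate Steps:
q(z, x) = -3 + 21*x
q(p, -22)² = (-3 + 21*(-22))² = (-3 - 462)² = (-465)² = 216225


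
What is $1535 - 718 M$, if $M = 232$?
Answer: $-165041$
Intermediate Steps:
$1535 - 718 M = 1535 - 166576 = -165041$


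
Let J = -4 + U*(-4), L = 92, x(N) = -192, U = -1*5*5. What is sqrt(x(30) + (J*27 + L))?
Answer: 2*sqrt(623) ≈ 49.920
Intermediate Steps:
U = -25 (U = -5*5 = -25)
J = 96 (J = -4 - 25*(-4) = -4 + 100 = 96)
sqrt(x(30) + (J*27 + L)) = sqrt(-192 + (96*27 + 92)) = sqrt(-192 + (2592 + 92)) = sqrt(-192 + 2684) = sqrt(2492) = 2*sqrt(623)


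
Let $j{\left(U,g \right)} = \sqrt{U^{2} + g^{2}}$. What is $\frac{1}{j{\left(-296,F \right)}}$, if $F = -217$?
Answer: $\frac{\sqrt{134705}}{134705} \approx 0.0027246$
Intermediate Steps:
$\frac{1}{j{\left(-296,F \right)}} = \frac{1}{\sqrt{\left(-296\right)^{2} + \left(-217\right)^{2}}} = \frac{1}{\sqrt{87616 + 47089}} = \frac{1}{\sqrt{134705}} = \frac{\sqrt{134705}}{134705}$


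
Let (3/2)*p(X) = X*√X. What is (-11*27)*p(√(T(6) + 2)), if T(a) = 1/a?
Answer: -33*6^(¼)*13^(¾) ≈ -353.60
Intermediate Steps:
p(X) = 2*X^(3/2)/3 (p(X) = 2*(X*√X)/3 = 2*X^(3/2)/3)
(-11*27)*p(√(T(6) + 2)) = (-11*27)*(2*(√(1/6 + 2))^(3/2)/3) = -198*(√(⅙ + 2))^(3/2) = -198*(√(13/6))^(3/2) = -198*(√78/6)^(3/2) = -198*6^(¼)*13^(¾)/6 = -33*6^(¼)*13^(¾)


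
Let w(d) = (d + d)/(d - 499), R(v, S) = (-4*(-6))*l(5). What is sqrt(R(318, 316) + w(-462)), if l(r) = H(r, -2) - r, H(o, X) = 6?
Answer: 2*sqrt(5997)/31 ≈ 4.9961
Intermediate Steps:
l(r) = 6 - r
R(v, S) = 24 (R(v, S) = (-4*(-6))*(6 - 1*5) = 24*(6 - 5) = 24*1 = 24)
w(d) = 2*d/(-499 + d) (w(d) = (2*d)/(-499 + d) = 2*d/(-499 + d))
sqrt(R(318, 316) + w(-462)) = sqrt(24 + 2*(-462)/(-499 - 462)) = sqrt(24 + 2*(-462)/(-961)) = sqrt(24 + 2*(-462)*(-1/961)) = sqrt(24 + 924/961) = sqrt(23988/961) = 2*sqrt(5997)/31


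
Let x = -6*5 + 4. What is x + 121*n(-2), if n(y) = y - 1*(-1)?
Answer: -147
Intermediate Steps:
x = -26 (x = -30 + 4 = -26)
n(y) = 1 + y (n(y) = y + 1 = 1 + y)
x + 121*n(-2) = -26 + 121*(1 - 2) = -26 + 121*(-1) = -26 - 121 = -147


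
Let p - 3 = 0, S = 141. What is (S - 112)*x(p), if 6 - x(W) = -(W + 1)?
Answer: 290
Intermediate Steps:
p = 3 (p = 3 + 0 = 3)
x(W) = 7 + W (x(W) = 6 - (-1)*(W + 1) = 6 - (-1)*(1 + W) = 6 - (-1 - W) = 6 + (1 + W) = 7 + W)
(S - 112)*x(p) = (141 - 112)*(7 + 3) = 29*10 = 290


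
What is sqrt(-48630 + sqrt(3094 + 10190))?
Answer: sqrt(-48630 + 18*sqrt(41)) ≈ 220.26*I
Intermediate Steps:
sqrt(-48630 + sqrt(3094 + 10190)) = sqrt(-48630 + sqrt(13284)) = sqrt(-48630 + 18*sqrt(41))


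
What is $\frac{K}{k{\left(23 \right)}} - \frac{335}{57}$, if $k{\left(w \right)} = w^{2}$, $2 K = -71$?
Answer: $- \frac{358477}{60306} \approx -5.9443$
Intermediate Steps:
$K = - \frac{71}{2}$ ($K = \frac{1}{2} \left(-71\right) = - \frac{71}{2} \approx -35.5$)
$\frac{K}{k{\left(23 \right)}} - \frac{335}{57} = - \frac{71}{2 \cdot 23^{2}} - \frac{335}{57} = - \frac{71}{2 \cdot 529} - \frac{335}{57} = \left(- \frac{71}{2}\right) \frac{1}{529} - \frac{335}{57} = - \frac{71}{1058} - \frac{335}{57} = - \frac{358477}{60306}$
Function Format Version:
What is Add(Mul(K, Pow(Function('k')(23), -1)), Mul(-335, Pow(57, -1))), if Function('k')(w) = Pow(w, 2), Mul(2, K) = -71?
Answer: Rational(-358477, 60306) ≈ -5.9443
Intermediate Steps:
K = Rational(-71, 2) (K = Mul(Rational(1, 2), -71) = Rational(-71, 2) ≈ -35.500)
Add(Mul(K, Pow(Function('k')(23), -1)), Mul(-335, Pow(57, -1))) = Add(Mul(Rational(-71, 2), Pow(Pow(23, 2), -1)), Mul(-335, Pow(57, -1))) = Add(Mul(Rational(-71, 2), Pow(529, -1)), Mul(-335, Rational(1, 57))) = Add(Mul(Rational(-71, 2), Rational(1, 529)), Rational(-335, 57)) = Add(Rational(-71, 1058), Rational(-335, 57)) = Rational(-358477, 60306)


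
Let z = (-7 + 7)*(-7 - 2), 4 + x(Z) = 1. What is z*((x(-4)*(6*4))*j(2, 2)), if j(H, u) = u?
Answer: 0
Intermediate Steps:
x(Z) = -3 (x(Z) = -4 + 1 = -3)
z = 0 (z = 0*(-9) = 0)
z*((x(-4)*(6*4))*j(2, 2)) = 0*(-18*4*2) = 0*(-3*24*2) = 0*(-72*2) = 0*(-144) = 0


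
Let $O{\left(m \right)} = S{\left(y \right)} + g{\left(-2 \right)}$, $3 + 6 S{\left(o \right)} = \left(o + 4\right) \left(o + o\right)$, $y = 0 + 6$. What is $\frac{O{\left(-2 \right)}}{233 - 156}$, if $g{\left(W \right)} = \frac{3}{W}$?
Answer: $\frac{18}{77} \approx 0.23377$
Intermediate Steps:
$y = 6$
$S{\left(o \right)} = - \frac{1}{2} + \frac{o \left(4 + o\right)}{3}$ ($S{\left(o \right)} = - \frac{1}{2} + \frac{\left(o + 4\right) \left(o + o\right)}{6} = - \frac{1}{2} + \frac{\left(4 + o\right) 2 o}{6} = - \frac{1}{2} + \frac{2 o \left(4 + o\right)}{6} = - \frac{1}{2} + \frac{o \left(4 + o\right)}{3}$)
$O{\left(m \right)} = 18$ ($O{\left(m \right)} = \left(- \frac{1}{2} + \frac{6^{2}}{3} + \frac{4}{3} \cdot 6\right) + \frac{3}{-2} = \left(- \frac{1}{2} + \frac{1}{3} \cdot 36 + 8\right) + 3 \left(- \frac{1}{2}\right) = \left(- \frac{1}{2} + 12 + 8\right) - \frac{3}{2} = \frac{39}{2} - \frac{3}{2} = 18$)
$\frac{O{\left(-2 \right)}}{233 - 156} = \frac{18}{233 - 156} = \frac{18}{77}$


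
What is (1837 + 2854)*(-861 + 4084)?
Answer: 15119093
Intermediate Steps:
(1837 + 2854)*(-861 + 4084) = 4691*3223 = 15119093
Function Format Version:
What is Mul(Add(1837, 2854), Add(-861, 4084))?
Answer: 15119093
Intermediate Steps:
Mul(Add(1837, 2854), Add(-861, 4084)) = Mul(4691, 3223) = 15119093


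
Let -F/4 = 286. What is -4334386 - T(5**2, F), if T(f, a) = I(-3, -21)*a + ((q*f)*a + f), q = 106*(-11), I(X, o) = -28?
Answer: -37714043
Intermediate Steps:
F = -1144 (F = -4*286 = -1144)
q = -1166
T(f, a) = f - 28*a - 1166*a*f (T(f, a) = -28*a + ((-1166*f)*a + f) = -28*a + (-1166*a*f + f) = -28*a + (f - 1166*a*f) = f - 28*a - 1166*a*f)
-4334386 - T(5**2, F) = -4334386 - (5**2 - 28*(-1144) - 1166*(-1144)*5**2) = -4334386 - (25 + 32032 - 1166*(-1144)*25) = -4334386 - (25 + 32032 + 33347600) = -4334386 - 1*33379657 = -4334386 - 33379657 = -37714043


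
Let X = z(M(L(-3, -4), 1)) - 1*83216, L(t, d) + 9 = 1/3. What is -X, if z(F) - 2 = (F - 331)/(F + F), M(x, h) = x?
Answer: 4326109/52 ≈ 83194.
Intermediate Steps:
L(t, d) = -26/3 (L(t, d) = -9 + 1/3 = -9 + 1*(⅓) = -9 + ⅓ = -26/3)
z(F) = 2 + (-331 + F)/(2*F) (z(F) = 2 + (F - 331)/(F + F) = 2 + (-331 + F)/((2*F)) = 2 + (-331 + F)*(1/(2*F)) = 2 + (-331 + F)/(2*F))
X = -4326109/52 (X = (-331 + 5*(-26/3))/(2*(-26/3)) - 1*83216 = (½)*(-3/26)*(-331 - 130/3) - 83216 = (½)*(-3/26)*(-1123/3) - 83216 = 1123/52 - 83216 = -4326109/52 ≈ -83194.)
-X = -1*(-4326109/52) = 4326109/52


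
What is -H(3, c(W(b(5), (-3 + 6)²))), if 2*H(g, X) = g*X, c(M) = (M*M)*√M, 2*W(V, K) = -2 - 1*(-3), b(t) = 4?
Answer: -3*√2/16 ≈ -0.26516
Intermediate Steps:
W(V, K) = ½ (W(V, K) = (-2 - 1*(-3))/2 = (-2 + 3)/2 = (½)*1 = ½)
c(M) = M^(5/2) (c(M) = M²*√M = M^(5/2))
H(g, X) = X*g/2 (H(g, X) = (g*X)/2 = (X*g)/2 = X*g/2)
-H(3, c(W(b(5), (-3 + 6)²))) = -(½)^(5/2)*3/2 = -√2/8*3/2 = -3*√2/16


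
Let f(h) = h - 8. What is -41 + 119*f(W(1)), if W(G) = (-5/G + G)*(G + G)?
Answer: -1945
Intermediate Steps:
W(G) = 2*G*(G - 5/G) (W(G) = (G - 5/G)*(2*G) = 2*G*(G - 5/G))
f(h) = -8 + h
-41 + 119*f(W(1)) = -41 + 119*(-8 + (-10 + 2*1**2)) = -41 + 119*(-8 + (-10 + 2*1)) = -41 + 119*(-8 + (-10 + 2)) = -41 + 119*(-8 - 8) = -41 + 119*(-16) = -41 - 1904 = -1945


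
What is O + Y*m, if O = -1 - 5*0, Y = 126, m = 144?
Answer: 18143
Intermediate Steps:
O = -1 (O = -1 + 0 = -1)
O + Y*m = -1 + 126*144 = -1 + 18144 = 18143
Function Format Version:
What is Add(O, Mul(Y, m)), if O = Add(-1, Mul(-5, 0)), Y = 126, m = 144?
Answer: 18143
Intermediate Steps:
O = -1 (O = Add(-1, 0) = -1)
Add(O, Mul(Y, m)) = Add(-1, Mul(126, 144)) = Add(-1, 18144) = 18143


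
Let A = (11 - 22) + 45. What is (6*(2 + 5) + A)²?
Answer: 5776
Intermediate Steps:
A = 34 (A = -11 + 45 = 34)
(6*(2 + 5) + A)² = (6*(2 + 5) + 34)² = (6*7 + 34)² = (42 + 34)² = 76² = 5776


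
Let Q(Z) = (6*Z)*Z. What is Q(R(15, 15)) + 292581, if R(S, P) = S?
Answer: 293931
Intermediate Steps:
Q(Z) = 6*Z²
Q(R(15, 15)) + 292581 = 6*15² + 292581 = 6*225 + 292581 = 1350 + 292581 = 293931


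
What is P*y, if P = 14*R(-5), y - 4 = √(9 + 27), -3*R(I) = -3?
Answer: 140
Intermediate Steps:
R(I) = 1 (R(I) = -⅓*(-3) = 1)
y = 10 (y = 4 + √(9 + 27) = 4 + √36 = 4 + 6 = 10)
P = 14 (P = 14*1 = 14)
P*y = 14*10 = 140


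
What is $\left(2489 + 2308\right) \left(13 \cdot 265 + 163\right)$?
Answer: $17307576$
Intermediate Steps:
$\left(2489 + 2308\right) \left(13 \cdot 265 + 163\right) = 4797 \left(3445 + 163\right) = 4797 \cdot 3608 = 17307576$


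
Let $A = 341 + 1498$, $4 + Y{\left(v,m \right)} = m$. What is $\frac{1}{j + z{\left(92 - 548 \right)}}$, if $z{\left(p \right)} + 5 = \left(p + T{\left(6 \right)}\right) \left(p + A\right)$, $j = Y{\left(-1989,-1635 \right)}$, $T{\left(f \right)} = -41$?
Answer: $- \frac{1}{688995} \approx -1.4514 \cdot 10^{-6}$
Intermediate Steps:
$Y{\left(v,m \right)} = -4 + m$
$A = 1839$
$j = -1639$ ($j = -4 - 1635 = -1639$)
$z{\left(p \right)} = -5 + \left(-41 + p\right) \left(1839 + p\right)$ ($z{\left(p \right)} = -5 + \left(p - 41\right) \left(p + 1839\right) = -5 + \left(-41 + p\right) \left(1839 + p\right)$)
$\frac{1}{j + z{\left(92 - 548 \right)}} = \frac{1}{-1639 + \left(-75404 + \left(92 - 548\right)^{2} + 1798 \left(92 - 548\right)\right)} = \frac{1}{-1639 + \left(-75404 + \left(-456\right)^{2} + 1798 \left(-456\right)\right)} = \frac{1}{-1639 - 687356} = \frac{1}{-688995} = - \frac{1}{688995}$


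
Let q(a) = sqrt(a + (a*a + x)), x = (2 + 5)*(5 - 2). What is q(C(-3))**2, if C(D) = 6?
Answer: 63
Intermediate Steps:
x = 21 (x = 7*3 = 21)
q(a) = sqrt(21 + a + a**2) (q(a) = sqrt(a + (a*a + 21)) = sqrt(a + (a**2 + 21)) = sqrt(a + (21 + a**2)) = sqrt(21 + a + a**2))
q(C(-3))**2 = (sqrt(21 + 6 + 6**2))**2 = (sqrt(21 + 6 + 36))**2 = (sqrt(63))**2 = (3*sqrt(7))**2 = 63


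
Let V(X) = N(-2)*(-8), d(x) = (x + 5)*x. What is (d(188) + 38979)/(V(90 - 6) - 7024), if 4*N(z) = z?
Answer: -75263/7020 ≈ -10.721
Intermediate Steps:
N(z) = z/4
d(x) = x*(5 + x) (d(x) = (5 + x)*x = x*(5 + x))
V(X) = 4 (V(X) = ((¼)*(-2))*(-8) = -½*(-8) = 4)
(d(188) + 38979)/(V(90 - 6) - 7024) = (188*(5 + 188) + 38979)/(4 - 7024) = (188*193 + 38979)/(-7020) = (36284 + 38979)*(-1/7020) = 75263*(-1/7020) = -75263/7020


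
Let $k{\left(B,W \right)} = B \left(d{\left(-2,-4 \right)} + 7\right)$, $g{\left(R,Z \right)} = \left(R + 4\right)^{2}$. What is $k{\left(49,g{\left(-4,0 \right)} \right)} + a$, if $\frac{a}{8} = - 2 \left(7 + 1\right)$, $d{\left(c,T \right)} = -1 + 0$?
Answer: $166$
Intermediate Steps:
$g{\left(R,Z \right)} = \left(4 + R\right)^{2}$
$d{\left(c,T \right)} = -1$
$k{\left(B,W \right)} = 6 B$ ($k{\left(B,W \right)} = B \left(-1 + 7\right) = B 6 = 6 B$)
$a = -128$ ($a = 8 \left(- 2 \left(7 + 1\right)\right) = 8 \left(\left(-2\right) 8\right) = 8 \left(-16\right) = -128$)
$k{\left(49,g{\left(-4,0 \right)} \right)} + a = 6 \cdot 49 - 128 = 294 - 128 = 166$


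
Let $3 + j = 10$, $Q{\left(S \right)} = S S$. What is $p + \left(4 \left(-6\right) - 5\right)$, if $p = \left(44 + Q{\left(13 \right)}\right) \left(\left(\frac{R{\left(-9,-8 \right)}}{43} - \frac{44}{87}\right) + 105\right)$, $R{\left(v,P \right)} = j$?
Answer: $\frac{27761899}{1247} \approx 22263.0$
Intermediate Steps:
$Q{\left(S \right)} = S^{2}$
$j = 7$ ($j = -3 + 10 = 7$)
$R{\left(v,P \right)} = 7$
$p = \frac{27798062}{1247}$ ($p = \left(44 + 13^{2}\right) \left(\left(\frac{7}{43} - \frac{44}{87}\right) + 105\right) = \left(44 + 169\right) \left(\left(7 \cdot \frac{1}{43} - \frac{44}{87}\right) + 105\right) = 213 \left(\left(\frac{7}{43} - \frac{44}{87}\right) + 105\right) = 213 \left(- \frac{1283}{3741} + 105\right) = 213 \cdot \frac{391522}{3741} = \frac{27798062}{1247} \approx 22292.0$)
$p + \left(4 \left(-6\right) - 5\right) = \frac{27798062}{1247} + \left(4 \left(-6\right) - 5\right) = \frac{27798062}{1247} - 29 = \frac{27761899}{1247}$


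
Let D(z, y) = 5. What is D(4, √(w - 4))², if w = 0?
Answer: 25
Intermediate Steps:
D(4, √(w - 4))² = 5² = 25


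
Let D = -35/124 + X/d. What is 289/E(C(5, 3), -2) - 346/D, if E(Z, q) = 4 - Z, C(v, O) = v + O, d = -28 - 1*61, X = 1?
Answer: 14337753/12956 ≈ 1106.7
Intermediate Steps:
d = -89 (d = -28 - 61 = -89)
C(v, O) = O + v
D = -3239/11036 (D = -35/124 + 1/(-89) = -35*1/124 + 1*(-1/89) = -35/124 - 1/89 = -3239/11036 ≈ -0.29349)
289/E(C(5, 3), -2) - 346/D = 289/(4 - (3 + 5)) - 346/(-3239/11036) = 289/(4 - 1*8) - 346*(-11036/3239) = 289/(4 - 8) + 3818456/3239 = 289/(-4) + 3818456/3239 = 289*(-¼) + 3818456/3239 = -289/4 + 3818456/3239 = 14337753/12956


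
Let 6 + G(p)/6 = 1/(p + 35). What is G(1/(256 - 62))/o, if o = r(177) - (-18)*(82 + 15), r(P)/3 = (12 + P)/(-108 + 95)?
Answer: -1054352/50097207 ≈ -0.021046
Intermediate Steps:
r(P) = -36/13 - 3*P/13 (r(P) = 3*((12 + P)/(-108 + 95)) = 3*((12 + P)/(-13)) = 3*((12 + P)*(-1/13)) = 3*(-12/13 - P/13) = -36/13 - 3*P/13)
G(p) = -36 + 6/(35 + p) (G(p) = -36 + 6/(p + 35) = -36 + 6/(35 + p))
o = 22131/13 (o = (-36/13 - 3/13*177) - (-18)*(82 + 15) = (-36/13 - 531/13) - (-18)*97 = -567/13 - 1*(-1746) = -567/13 + 1746 = 22131/13 ≈ 1702.4)
G(1/(256 - 62))/o = (6*(-209 - 6/(256 - 62))/(35 + 1/(256 - 62)))/(22131/13) = (6*(-209 - 6/194)/(35 + 1/194))*(13/22131) = (6*(-209 - 6*1/194)/(35 + 1/194))*(13/22131) = (6*(-209 - 3/97)/(6791/194))*(13/22131) = (6*(194/6791)*(-20276/97))*(13/22131) = -243312/6791*13/22131 = -1054352/50097207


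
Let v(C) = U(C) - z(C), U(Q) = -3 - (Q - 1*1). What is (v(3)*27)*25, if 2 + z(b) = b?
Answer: -4050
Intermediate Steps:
z(b) = -2 + b
U(Q) = -2 - Q (U(Q) = -3 - (Q - 1) = -3 - (-1 + Q) = -3 + (1 - Q) = -2 - Q)
v(C) = -2*C (v(C) = (-2 - C) - (-2 + C) = (-2 - C) + (2 - C) = -2*C)
(v(3)*27)*25 = (-2*3*27)*25 = -6*27*25 = -162*25 = -4050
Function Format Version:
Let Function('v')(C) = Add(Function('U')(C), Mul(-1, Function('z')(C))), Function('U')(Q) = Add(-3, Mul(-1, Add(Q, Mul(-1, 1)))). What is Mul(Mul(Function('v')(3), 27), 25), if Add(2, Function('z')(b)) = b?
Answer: -4050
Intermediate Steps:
Function('z')(b) = Add(-2, b)
Function('U')(Q) = Add(-2, Mul(-1, Q)) (Function('U')(Q) = Add(-3, Mul(-1, Add(Q, -1))) = Add(-3, Mul(-1, Add(-1, Q))) = Add(-3, Add(1, Mul(-1, Q))) = Add(-2, Mul(-1, Q)))
Function('v')(C) = Mul(-2, C) (Function('v')(C) = Add(Add(-2, Mul(-1, C)), Mul(-1, Add(-2, C))) = Add(Add(-2, Mul(-1, C)), Add(2, Mul(-1, C))) = Mul(-2, C))
Mul(Mul(Function('v')(3), 27), 25) = Mul(Mul(Mul(-2, 3), 27), 25) = Mul(Mul(-6, 27), 25) = Mul(-162, 25) = -4050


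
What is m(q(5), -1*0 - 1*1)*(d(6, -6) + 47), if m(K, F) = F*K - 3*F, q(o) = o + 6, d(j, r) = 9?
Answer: -448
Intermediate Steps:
q(o) = 6 + o
m(K, F) = -3*F + F*K
m(q(5), -1*0 - 1*1)*(d(6, -6) + 47) = ((-1*0 - 1*1)*(-3 + (6 + 5)))*(9 + 47) = ((0 - 1)*(-3 + 11))*56 = -1*8*56 = -8*56 = -448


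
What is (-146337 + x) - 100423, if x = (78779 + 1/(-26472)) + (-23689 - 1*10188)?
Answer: -5343584977/26472 ≈ -2.0186e+5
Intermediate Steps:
x = 1188645743/26472 (x = (78779 - 1/26472) + (-23689 - 10188) = 2085437687/26472 - 33877 = 1188645743/26472 ≈ 44902.)
(-146337 + x) - 100423 = (-146337 + 1188645743/26472) - 100423 = -2685187321/26472 - 100423 = -5343584977/26472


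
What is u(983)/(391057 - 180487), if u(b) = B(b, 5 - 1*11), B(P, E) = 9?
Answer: 3/70190 ≈ 4.2741e-5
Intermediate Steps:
u(b) = 9
u(983)/(391057 - 180487) = 9/(391057 - 180487) = 9/210570 = 9*(1/210570) = 3/70190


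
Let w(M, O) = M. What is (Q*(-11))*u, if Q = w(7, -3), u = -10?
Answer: 770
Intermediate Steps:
Q = 7
(Q*(-11))*u = (7*(-11))*(-10) = -77*(-10) = 770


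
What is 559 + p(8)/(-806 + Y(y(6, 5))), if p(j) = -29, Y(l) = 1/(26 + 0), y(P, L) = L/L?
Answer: 11714599/20955 ≈ 559.04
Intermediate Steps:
y(P, L) = 1
Y(l) = 1/26
559 + p(8)/(-806 + Y(y(6, 5))) = 559 - 29/(-806 + 1/26) = 559 - 29/(-20955/26) = 559 - 29*(-26/20955) = 559 + 754/20955 = 11714599/20955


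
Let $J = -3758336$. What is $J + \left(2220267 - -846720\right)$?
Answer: $-691349$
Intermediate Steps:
$J + \left(2220267 - -846720\right) = -3758336 + \left(2220267 - -846720\right) = -3758336 + \left(2220267 + 846720\right) = -3758336 + 3066987 = -691349$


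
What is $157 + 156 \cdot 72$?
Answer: $11389$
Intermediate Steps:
$157 + 156 \cdot 72 = 157 + 11232 = 11389$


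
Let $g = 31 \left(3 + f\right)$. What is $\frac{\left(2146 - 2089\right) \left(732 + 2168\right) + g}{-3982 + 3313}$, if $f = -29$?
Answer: $- \frac{164494}{669} \approx -245.88$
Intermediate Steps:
$g = -806$ ($g = 31 \left(3 - 29\right) = 31 \left(-26\right) = -806$)
$\frac{\left(2146 - 2089\right) \left(732 + 2168\right) + g}{-3982 + 3313} = \frac{\left(2146 - 2089\right) \left(732 + 2168\right) - 806}{-3982 + 3313} = \frac{57 \cdot 2900 - 806}{-669} = \left(165300 - 806\right) \left(- \frac{1}{669}\right) = 164494 \left(- \frac{1}{669}\right) = - \frac{164494}{669}$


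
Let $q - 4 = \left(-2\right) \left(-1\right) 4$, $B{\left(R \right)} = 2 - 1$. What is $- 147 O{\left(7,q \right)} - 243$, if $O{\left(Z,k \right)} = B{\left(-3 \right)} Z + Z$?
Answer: $-2301$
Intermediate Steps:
$B{\left(R \right)} = 1$
$q = 12$ ($q = 4 + \left(-2\right) \left(-1\right) 4 = 4 + 2 \cdot 4 = 4 + 8 = 12$)
$O{\left(Z,k \right)} = 2 Z$ ($O{\left(Z,k \right)} = 1 Z + Z = Z + Z = 2 Z$)
$- 147 O{\left(7,q \right)} - 243 = - 147 \cdot 2 \cdot 7 - 243 = \left(-147\right) 14 - 243 = -2058 - 243 = -2301$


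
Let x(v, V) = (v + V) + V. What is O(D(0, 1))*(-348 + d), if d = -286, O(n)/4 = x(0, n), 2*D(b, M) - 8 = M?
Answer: -22824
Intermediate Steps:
x(v, V) = v + 2*V (x(v, V) = (V + v) + V = v + 2*V)
D(b, M) = 4 + M/2
O(n) = 8*n (O(n) = 4*(0 + 2*n) = 4*(2*n) = 8*n)
O(D(0, 1))*(-348 + d) = (8*(4 + (½)*1))*(-348 - 286) = (8*(4 + ½))*(-634) = (8*(9/2))*(-634) = 36*(-634) = -22824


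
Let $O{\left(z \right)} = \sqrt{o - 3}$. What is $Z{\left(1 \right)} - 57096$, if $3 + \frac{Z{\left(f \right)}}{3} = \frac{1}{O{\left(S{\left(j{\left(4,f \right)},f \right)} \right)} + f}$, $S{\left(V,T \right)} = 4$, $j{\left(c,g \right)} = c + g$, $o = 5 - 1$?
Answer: $- \frac{114207}{2} \approx -57104.0$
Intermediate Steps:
$o = 4$ ($o = 5 - 1 = 4$)
$O{\left(z \right)} = 1$ ($O{\left(z \right)} = \sqrt{4 - 3} = \sqrt{1} = 1$)
$Z{\left(f \right)} = -9 + \frac{3}{1 + f}$
$Z{\left(1 \right)} - 57096 = \frac{3 \left(-2 - 3\right)}{1 + 1} - 57096 = \frac{3 \left(-2 - 3\right)}{2} - 57096 = 3 \cdot \frac{1}{2} \left(-5\right) - 57096 = - \frac{15}{2} - 57096 = - \frac{114207}{2}$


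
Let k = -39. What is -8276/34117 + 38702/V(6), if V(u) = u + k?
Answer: -1320669242/1125861 ≈ -1173.0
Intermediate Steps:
V(u) = -39 + u (V(u) = u - 39 = -39 + u)
-8276/34117 + 38702/V(6) = -8276/34117 + 38702/(-39 + 6) = -8276*1/34117 + 38702/(-33) = -8276/34117 + 38702*(-1/33) = -8276/34117 - 38702/33 = -1320669242/1125861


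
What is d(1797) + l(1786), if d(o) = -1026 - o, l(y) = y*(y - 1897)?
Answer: -201069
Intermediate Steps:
l(y) = y*(-1897 + y)
d(1797) + l(1786) = (-1026 - 1*1797) + 1786*(-1897 + 1786) = (-1026 - 1797) + 1786*(-111) = -2823 - 198246 = -201069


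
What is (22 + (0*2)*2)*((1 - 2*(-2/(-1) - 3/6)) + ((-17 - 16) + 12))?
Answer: -506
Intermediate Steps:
(22 + (0*2)*2)*((1 - 2*(-2/(-1) - 3/6)) + ((-17 - 16) + 12)) = (22 + 0*2)*((1 - 2*(-2*(-1) - 3*1/6)) + (-33 + 12)) = (22 + 0)*((1 - 2*(2 - 1/2)) - 21) = 22*((1 - 2*3/2) - 21) = 22*((1 - 3) - 21) = 22*(-2 - 21) = 22*(-23) = -506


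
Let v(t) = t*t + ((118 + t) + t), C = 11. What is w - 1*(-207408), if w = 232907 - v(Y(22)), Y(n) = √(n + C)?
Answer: 440164 - 2*√33 ≈ 4.4015e+5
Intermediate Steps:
Y(n) = √(11 + n) (Y(n) = √(n + 11) = √(11 + n))
v(t) = 118 + t² + 2*t (v(t) = t² + (118 + 2*t) = 118 + t² + 2*t)
w = 232756 - 2*√33 (w = 232907 - (118 + (√(11 + 22))² + 2*√(11 + 22)) = 232907 - (118 + (√33)² + 2*√33) = 232907 - (118 + 33 + 2*√33) = 232907 - (151 + 2*√33) = 232907 + (-151 - 2*√33) = 232756 - 2*√33 ≈ 2.3274e+5)
w - 1*(-207408) = (232756 - 2*√33) - 1*(-207408) = (232756 - 2*√33) + 207408 = 440164 - 2*√33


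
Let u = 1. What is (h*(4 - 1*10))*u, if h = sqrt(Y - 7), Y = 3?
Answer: -12*I ≈ -12.0*I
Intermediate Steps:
h = 2*I (h = sqrt(3 - 7) = sqrt(-4) = 2*I ≈ 2.0*I)
(h*(4 - 1*10))*u = ((2*I)*(4 - 1*10))*1 = ((2*I)*(4 - 10))*1 = ((2*I)*(-6))*1 = -12*I*1 = -12*I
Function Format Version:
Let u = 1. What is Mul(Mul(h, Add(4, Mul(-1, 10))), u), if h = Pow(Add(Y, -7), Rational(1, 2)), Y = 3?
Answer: Mul(-12, I) ≈ Mul(-12.000, I)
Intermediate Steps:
h = Mul(2, I) (h = Pow(Add(3, -7), Rational(1, 2)) = Pow(-4, Rational(1, 2)) = Mul(2, I) ≈ Mul(2.0000, I))
Mul(Mul(h, Add(4, Mul(-1, 10))), u) = Mul(Mul(Mul(2, I), Add(4, Mul(-1, 10))), 1) = Mul(Mul(Mul(2, I), Add(4, -10)), 1) = Mul(Mul(Mul(2, I), -6), 1) = Mul(Mul(-12, I), 1) = Mul(-12, I)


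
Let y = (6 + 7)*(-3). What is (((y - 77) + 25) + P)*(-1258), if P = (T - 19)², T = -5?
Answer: -610130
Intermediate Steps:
y = -39 (y = 13*(-3) = -39)
P = 576 (P = (-5 - 19)² = (-24)² = 576)
(((y - 77) + 25) + P)*(-1258) = (((-39 - 77) + 25) + 576)*(-1258) = ((-116 + 25) + 576)*(-1258) = (-91 + 576)*(-1258) = 485*(-1258) = -610130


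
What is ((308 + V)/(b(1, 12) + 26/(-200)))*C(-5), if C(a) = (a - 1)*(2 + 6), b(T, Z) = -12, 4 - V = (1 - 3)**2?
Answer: 1478400/1213 ≈ 1218.8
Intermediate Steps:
V = 0 (V = 4 - (1 - 3)**2 = 4 - 1*(-2)**2 = 4 - 1*4 = 4 - 4 = 0)
C(a) = -8 + 8*a (C(a) = (-1 + a)*8 = -8 + 8*a)
((308 + V)/(b(1, 12) + 26/(-200)))*C(-5) = ((308 + 0)/(-12 + 26/(-200)))*(-8 + 8*(-5)) = (308/(-12 + 26*(-1/200)))*(-8 - 40) = (308/(-12 - 13/100))*(-48) = (308/(-1213/100))*(-48) = (308*(-100/1213))*(-48) = -30800/1213*(-48) = 1478400/1213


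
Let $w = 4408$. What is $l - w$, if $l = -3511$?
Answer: $-7919$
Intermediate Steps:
$l - w = -3511 - 4408 = -7919$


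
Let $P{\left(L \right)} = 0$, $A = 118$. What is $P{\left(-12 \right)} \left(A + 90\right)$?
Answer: $0$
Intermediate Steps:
$P{\left(-12 \right)} \left(A + 90\right) = 0 \left(118 + 90\right) = 0 \cdot 208 = 0$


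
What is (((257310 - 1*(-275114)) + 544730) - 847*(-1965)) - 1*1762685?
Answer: 978824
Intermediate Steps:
(((257310 - 1*(-275114)) + 544730) - 847*(-1965)) - 1*1762685 = (((257310 + 275114) + 544730) + 1664355) - 1762685 = ((532424 + 544730) + 1664355) - 1762685 = (1077154 + 1664355) - 1762685 = 2741509 - 1762685 = 978824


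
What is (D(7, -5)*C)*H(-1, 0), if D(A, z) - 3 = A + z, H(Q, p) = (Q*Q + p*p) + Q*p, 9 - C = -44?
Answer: 265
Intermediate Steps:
C = 53 (C = 9 - 1*(-44) = 9 + 44 = 53)
H(Q, p) = Q**2 + p**2 + Q*p (H(Q, p) = (Q**2 + p**2) + Q*p = Q**2 + p**2 + Q*p)
D(A, z) = 3 + A + z (D(A, z) = 3 + (A + z) = 3 + A + z)
(D(7, -5)*C)*H(-1, 0) = ((3 + 7 - 5)*53)*((-1)**2 + 0**2 - 1*0) = (5*53)*(1 + 0 + 0) = 265*1 = 265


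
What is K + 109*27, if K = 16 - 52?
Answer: 2907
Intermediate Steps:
K = -36
K + 109*27 = -36 + 109*27 = -36 + 2943 = 2907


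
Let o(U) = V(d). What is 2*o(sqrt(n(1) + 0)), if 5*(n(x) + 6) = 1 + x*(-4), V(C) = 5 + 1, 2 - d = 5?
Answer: 12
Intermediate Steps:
d = -3 (d = 2 - 1*5 = 2 - 5 = -3)
V(C) = 6
n(x) = -29/5 - 4*x/5 (n(x) = -6 + (1 + x*(-4))/5 = -6 + (1 - 4*x)/5 = -6 + (1/5 - 4*x/5) = -29/5 - 4*x/5)
o(U) = 6
2*o(sqrt(n(1) + 0)) = 2*6 = 12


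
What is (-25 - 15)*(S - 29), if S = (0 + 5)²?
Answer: 160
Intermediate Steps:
S = 25 (S = 5² = 25)
(-25 - 15)*(S - 29) = (-25 - 15)*(25 - 29) = -40*(-4) = 160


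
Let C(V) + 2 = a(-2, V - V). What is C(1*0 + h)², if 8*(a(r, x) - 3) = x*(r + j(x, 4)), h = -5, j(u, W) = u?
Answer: 1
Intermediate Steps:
a(r, x) = 3 + x*(r + x)/8 (a(r, x) = 3 + (x*(r + x))/8 = 3 + x*(r + x)/8)
C(V) = 1 (C(V) = -2 + (3 + (V - V)²/8 + (⅛)*(-2)*(V - V)) = -2 + (3 + (⅛)*0² + (⅛)*(-2)*0) = -2 + (3 + (⅛)*0 + 0) = -2 + (3 + 0 + 0) = -2 + 3 = 1)
C(1*0 + h)² = 1² = 1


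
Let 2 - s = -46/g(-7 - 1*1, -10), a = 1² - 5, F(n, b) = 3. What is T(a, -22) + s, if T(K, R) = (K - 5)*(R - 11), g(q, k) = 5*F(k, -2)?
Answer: 4531/15 ≈ 302.07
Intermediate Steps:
g(q, k) = 15 (g(q, k) = 5*3 = 15)
a = -4 (a = 1 - 5 = -4)
T(K, R) = (-11 + R)*(-5 + K) (T(K, R) = (-5 + K)*(-11 + R) = (-11 + R)*(-5 + K))
s = 76/15 (s = 2 - (-46)/15 = 2 - 1*(-46/15) = 2 + 46/15 = 76/15 ≈ 5.0667)
T(a, -22) + s = (55 - 11*(-4) - 5*(-22) - 4*(-22)) + 76/15 = (55 + 44 + 110 + 88) + 76/15 = 297 + 76/15 = 4531/15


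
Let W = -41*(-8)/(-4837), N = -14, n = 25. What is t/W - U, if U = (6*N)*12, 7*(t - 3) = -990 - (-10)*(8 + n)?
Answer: 772173/328 ≈ 2354.2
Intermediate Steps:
W = -328/4837 (W = 328*(-1/4837) = -328/4837 ≈ -0.067811)
t = -639/7 (t = 3 + (-990 - (-10)*(8 + 25))/7 = 3 + (-990 - (-10)*33)/7 = 3 + (-990 - 1*(-330))/7 = 3 + (-990 + 330)/7 = 3 + (⅐)*(-660) = 3 - 660/7 = -639/7 ≈ -91.286)
U = -1008 (U = (6*(-14))*12 = -84*12 = -1008)
t/W - U = -639/(7*(-328/4837)) - 1*(-1008) = -639/7*(-4837/328) + 1008 = 441549/328 + 1008 = 772173/328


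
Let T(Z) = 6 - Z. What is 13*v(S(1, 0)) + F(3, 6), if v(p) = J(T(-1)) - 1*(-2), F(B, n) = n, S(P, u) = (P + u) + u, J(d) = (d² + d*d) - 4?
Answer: 1254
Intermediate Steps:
J(d) = -4 + 2*d² (J(d) = (d² + d²) - 4 = 2*d² - 4 = -4 + 2*d²)
S(P, u) = P + 2*u
v(p) = 96 (v(p) = (-4 + 2*(6 - 1*(-1))²) - 1*(-2) = (-4 + 2*(6 + 1)²) + 2 = (-4 + 2*7²) + 2 = (-4 + 2*49) + 2 = (-4 + 98) + 2 = 94 + 2 = 96)
13*v(S(1, 0)) + F(3, 6) = 13*96 + 6 = 1248 + 6 = 1254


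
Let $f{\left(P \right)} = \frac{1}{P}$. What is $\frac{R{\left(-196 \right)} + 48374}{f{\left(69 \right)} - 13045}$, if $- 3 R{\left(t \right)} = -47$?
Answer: $- \frac{3338887}{900104} \approx -3.7094$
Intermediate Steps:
$R{\left(t \right)} = \frac{47}{3}$ ($R{\left(t \right)} = \left(- \frac{1}{3}\right) \left(-47\right) = \frac{47}{3}$)
$\frac{R{\left(-196 \right)} + 48374}{f{\left(69 \right)} - 13045} = \frac{\frac{47}{3} + 48374}{\frac{1}{69} - 13045} = \frac{145169}{3 \left(\frac{1}{69} - 13045\right)} = \frac{145169}{3 \left(- \frac{900104}{69}\right)} = \frac{145169}{3} \left(- \frac{69}{900104}\right) = - \frac{3338887}{900104}$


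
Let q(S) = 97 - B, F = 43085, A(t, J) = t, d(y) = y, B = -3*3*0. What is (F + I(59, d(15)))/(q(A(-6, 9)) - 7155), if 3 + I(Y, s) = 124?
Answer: -21603/3529 ≈ -6.1216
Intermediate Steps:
B = 0 (B = -9*0 = 0)
I(Y, s) = 121 (I(Y, s) = -3 + 124 = 121)
q(S) = 97 (q(S) = 97 - 1*0 = 97 + 0 = 97)
(F + I(59, d(15)))/(q(A(-6, 9)) - 7155) = (43085 + 121)/(97 - 7155) = 43206/(-7058) = 43206*(-1/7058) = -21603/3529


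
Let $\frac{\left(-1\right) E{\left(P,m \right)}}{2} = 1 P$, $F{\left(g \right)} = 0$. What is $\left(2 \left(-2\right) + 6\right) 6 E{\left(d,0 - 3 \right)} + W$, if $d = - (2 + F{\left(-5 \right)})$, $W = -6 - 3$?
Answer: $39$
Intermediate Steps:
$W = -9$ ($W = -6 - 3 = -9$)
$d = -2$ ($d = - (2 + 0) = \left(-1\right) 2 = -2$)
$E{\left(P,m \right)} = - 2 P$ ($E{\left(P,m \right)} = - 2 \cdot 1 P = - 2 P$)
$\left(2 \left(-2\right) + 6\right) 6 E{\left(d,0 - 3 \right)} + W = \left(2 \left(-2\right) + 6\right) 6 \left(\left(-2\right) \left(-2\right)\right) - 9 = \left(-4 + 6\right) 6 \cdot 4 - 9 = 2 \cdot 6 \cdot 4 - 9 = 12 \cdot 4 - 9 = 48 - 9 = 39$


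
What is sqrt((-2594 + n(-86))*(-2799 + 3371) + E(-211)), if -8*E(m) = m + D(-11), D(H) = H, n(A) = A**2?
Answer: sqrt(10987087)/2 ≈ 1657.3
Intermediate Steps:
E(m) = 11/8 - m/8 (E(m) = -(m - 11)/8 = -(-11 + m)/8 = 11/8 - m/8)
sqrt((-2594 + n(-86))*(-2799 + 3371) + E(-211)) = sqrt((-2594 + (-86)**2)*(-2799 + 3371) + (11/8 - 1/8*(-211))) = sqrt((-2594 + 7396)*572 + (11/8 + 211/8)) = sqrt(4802*572 + 111/4) = sqrt(2746744 + 111/4) = sqrt(10987087/4) = sqrt(10987087)/2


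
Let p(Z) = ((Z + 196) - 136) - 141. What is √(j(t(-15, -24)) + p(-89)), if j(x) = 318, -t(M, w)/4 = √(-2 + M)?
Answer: 2*√37 ≈ 12.166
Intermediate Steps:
t(M, w) = -4*√(-2 + M)
p(Z) = -81 + Z (p(Z) = ((196 + Z) - 136) - 141 = (60 + Z) - 141 = -81 + Z)
√(j(t(-15, -24)) + p(-89)) = √(318 + (-81 - 89)) = √(318 - 170) = √148 = 2*√37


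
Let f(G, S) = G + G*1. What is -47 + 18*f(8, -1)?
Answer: 241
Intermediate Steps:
f(G, S) = 2*G (f(G, S) = G + G = 2*G)
-47 + 18*f(8, -1) = -47 + 18*(2*8) = -47 + 18*16 = -47 + 288 = 241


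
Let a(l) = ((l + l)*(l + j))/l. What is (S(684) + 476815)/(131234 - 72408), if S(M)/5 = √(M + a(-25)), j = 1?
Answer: 476815/58826 + 5*√159/29413 ≈ 8.1077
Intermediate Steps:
a(l) = 2 + 2*l (a(l) = ((l + l)*(l + 1))/l = ((2*l)*(1 + l))/l = (2*l*(1 + l))/l = 2 + 2*l)
S(M) = 5*√(-48 + M) (S(M) = 5*√(M + (2 + 2*(-25))) = 5*√(M + (2 - 50)) = 5*√(M - 48) = 5*√(-48 + M))
(S(684) + 476815)/(131234 - 72408) = (5*√(-48 + 684) + 476815)/(131234 - 72408) = (5*√636 + 476815)/58826 = (5*(2*√159) + 476815)*(1/58826) = (10*√159 + 476815)*(1/58826) = (476815 + 10*√159)*(1/58826) = 476815/58826 + 5*√159/29413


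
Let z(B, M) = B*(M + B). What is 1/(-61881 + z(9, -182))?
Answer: -1/63438 ≈ -1.5763e-5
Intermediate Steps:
z(B, M) = B*(B + M)
1/(-61881 + z(9, -182)) = 1/(-61881 + 9*(9 - 182)) = 1/(-61881 + 9*(-173)) = 1/(-61881 - 1557) = 1/(-63438) = -1/63438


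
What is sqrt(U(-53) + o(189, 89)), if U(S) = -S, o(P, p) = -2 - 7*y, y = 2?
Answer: sqrt(37) ≈ 6.0828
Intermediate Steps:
o(P, p) = -16 (o(P, p) = -2 - 7*2 = -2 - 14 = -16)
sqrt(U(-53) + o(189, 89)) = sqrt(-1*(-53) - 16) = sqrt(53 - 16) = sqrt(37)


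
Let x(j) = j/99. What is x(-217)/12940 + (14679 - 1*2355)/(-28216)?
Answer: -1974238289/4518298620 ≈ -0.43694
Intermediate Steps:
x(j) = j/99 (x(j) = j*(1/99) = j/99)
x(-217)/12940 + (14679 - 1*2355)/(-28216) = ((1/99)*(-217))/12940 + (14679 - 1*2355)/(-28216) = -217/99*1/12940 + (14679 - 2355)*(-1/28216) = -217/1281060 + 12324*(-1/28216) = -217/1281060 - 3081/7054 = -1974238289/4518298620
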